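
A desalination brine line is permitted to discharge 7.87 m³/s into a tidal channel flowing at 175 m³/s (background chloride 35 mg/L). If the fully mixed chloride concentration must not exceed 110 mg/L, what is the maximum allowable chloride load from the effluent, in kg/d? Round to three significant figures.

1210000 kg/d

Mass balance at the limit: 175.0·35.00 + 7.870·Cₑ = 182.9·110 → Cₑ = 1778 mg/L.
Load = 7.870 m³/s × 1778 g/m³ × 86 400 s/d = 1209000 kg/d.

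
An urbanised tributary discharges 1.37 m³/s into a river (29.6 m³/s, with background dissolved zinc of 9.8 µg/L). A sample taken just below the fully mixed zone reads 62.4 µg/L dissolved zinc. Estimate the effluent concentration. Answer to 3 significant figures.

Mass balance: 29.60·9.800 + 1.370·Cₑ = 30.97·62.40
→ Cₑ = (30.97·62.40 − 29.60·9.800) / 1.370 = 1199 µg/L.

1200 µg/L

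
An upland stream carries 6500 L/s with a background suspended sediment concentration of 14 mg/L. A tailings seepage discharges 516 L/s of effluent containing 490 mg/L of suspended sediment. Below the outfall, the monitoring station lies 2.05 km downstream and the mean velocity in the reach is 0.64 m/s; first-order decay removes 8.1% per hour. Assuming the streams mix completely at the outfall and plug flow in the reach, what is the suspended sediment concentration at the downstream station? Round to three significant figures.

Conservation of mass: C = (6500·14.00 + 516.0·490.0) / 7016 = 343800/7016 = 49.01 mg/L.
Travel time t = 2.05·1000 / 0.64 = 3203 s = 0.8898 h.
8.1%/h lost → k = −ln(1 − 0.081) = 0.08447 h⁻¹.
After decay, C = 49.01 × e^(−kt) = 49.01 × 0.9276 = 45.46 mg/L.

45.5 mg/L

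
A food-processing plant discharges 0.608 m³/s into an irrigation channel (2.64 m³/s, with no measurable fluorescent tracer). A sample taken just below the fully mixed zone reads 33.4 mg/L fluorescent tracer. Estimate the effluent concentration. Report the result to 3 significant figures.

Mass balance: 2.640·0 + 0.6080·Cₑ = 3.248·33.40
→ Cₑ = (3.248·33.40 − 2.640·0) / 0.6080 = 178.4 mg/L.

178 mg/L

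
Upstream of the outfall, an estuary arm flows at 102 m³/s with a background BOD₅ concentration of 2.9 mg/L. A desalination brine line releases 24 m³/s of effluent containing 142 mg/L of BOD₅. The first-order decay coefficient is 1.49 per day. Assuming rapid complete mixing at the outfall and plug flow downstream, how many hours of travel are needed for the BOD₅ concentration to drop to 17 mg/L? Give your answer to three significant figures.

8.82 h

Flow-weighted average: C = (102.0·2.900 + 24.00·142.0) / 126.0 = 3704/126.0 = 29.40 mg/L.
29.40·exp(−k·t) = 17 → t = ln(29.40/17)/k = 31750 s = 8.821 h.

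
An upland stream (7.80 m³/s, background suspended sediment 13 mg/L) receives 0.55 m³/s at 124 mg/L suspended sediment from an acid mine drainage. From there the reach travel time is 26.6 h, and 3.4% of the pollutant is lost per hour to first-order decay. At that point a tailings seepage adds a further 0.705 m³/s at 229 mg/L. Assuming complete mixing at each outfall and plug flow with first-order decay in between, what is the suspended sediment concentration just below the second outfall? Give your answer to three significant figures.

Flow-weighted average: C = (7.800·13.00 + 0.5500·124.0) / 8.350 = 169.6/8.350 = 20.31 mg/L; combined flow 8.350 m³/s.
3.4%/h lost → k = −ln(1 − 0.034) = 0.03459 h⁻¹.
Applying C = C₀e^(−kt): 20.31 × 0.3985 = 8.093 mg/L.
At the second outfall, C = (8.350·8.093 + 0.7050·229.0) / (8.350 + 0.7050) = 25.29 mg/L.

25.3 mg/L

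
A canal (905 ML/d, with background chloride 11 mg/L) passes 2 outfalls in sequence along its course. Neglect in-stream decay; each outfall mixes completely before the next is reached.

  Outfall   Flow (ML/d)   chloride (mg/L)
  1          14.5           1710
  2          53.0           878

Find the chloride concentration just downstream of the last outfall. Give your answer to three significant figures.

83.6 mg/L

Outfall 1: combined Q = 919.5 ML/d; C = (905.0·11.00 + 14.50·1710)/919.5 = 37.79 mg/L.
Outfall 2: combined Q = 972.5 ML/d; C = (919.5·37.79 + 53.00·878.0)/972.5 = 83.58 mg/L.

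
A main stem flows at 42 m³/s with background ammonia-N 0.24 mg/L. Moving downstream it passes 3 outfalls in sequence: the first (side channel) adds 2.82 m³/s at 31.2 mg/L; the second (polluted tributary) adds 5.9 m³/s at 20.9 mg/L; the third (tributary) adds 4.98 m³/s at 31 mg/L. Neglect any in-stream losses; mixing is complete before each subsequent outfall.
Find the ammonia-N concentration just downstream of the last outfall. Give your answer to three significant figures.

6.75 mg/L

After outfall 1: Q = 42.00 + 2.820 = 44.82 m³/s; C = (42.00·0.2400 + 2.820·31.20)/44.82 = 2.188 mg/L.
After outfall 2: Q = 44.82 + 5.900 = 50.72 m³/s; C = (44.82·2.188 + 5.900·20.90)/50.72 = 4.365 mg/L.
After outfall 3: Q = 50.72 + 4.980 = 55.70 m³/s; C = (50.72·4.365 + 4.980·31.00)/55.70 = 6.746 mg/L.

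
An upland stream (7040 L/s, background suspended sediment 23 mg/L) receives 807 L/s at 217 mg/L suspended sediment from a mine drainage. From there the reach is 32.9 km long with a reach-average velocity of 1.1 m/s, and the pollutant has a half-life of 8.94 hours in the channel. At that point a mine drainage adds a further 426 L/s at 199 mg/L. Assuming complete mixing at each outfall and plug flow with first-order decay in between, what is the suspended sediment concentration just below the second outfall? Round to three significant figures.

31.6 mg/L

Mass balance: C = (7040·23.00 + 807.0·217.0) / 7847 = 337000/7847 = 42.95 mg/L; combined flow 7847 L/s.
Travel time t = 32.9·1000 / 1.1 = 29910 s = 8.308 h.
Half-life 8.94 h → k = ln 2 / 8.94 = 0.07753 h⁻¹ = 1.861 d⁻¹.
Decay over the reach: 42.95·exp(−kt) = 42.95·0.5251 = 22.55 mg/L.
At the second outfall, C = (7847·22.55 + 426.0·199.0) / (7847 + 426.0) = 31.64 mg/L.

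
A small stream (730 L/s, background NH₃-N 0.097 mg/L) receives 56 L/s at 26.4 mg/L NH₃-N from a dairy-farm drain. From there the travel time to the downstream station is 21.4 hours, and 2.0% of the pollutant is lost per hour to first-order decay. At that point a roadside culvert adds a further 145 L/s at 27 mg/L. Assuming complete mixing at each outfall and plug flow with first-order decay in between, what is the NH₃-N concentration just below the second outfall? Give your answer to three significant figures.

After mixing, C = (730.0·0.09700 + 56.00·26.40) / 786.0 = 1549/786.0 = 1.971 mg/L; combined flow 786.0 L/s.
2.0%/h lost → k = −ln(1 − 0.02) = 0.02020 h⁻¹.
Applying C = C₀e^(−kt): 1.971 × 0.6490 = 1.279 mg/L.
At the second outfall, C = (786.0·1.279 + 145.0·27.00) / (786.0 + 145.0) = 5.285 mg/L.

5.29 mg/L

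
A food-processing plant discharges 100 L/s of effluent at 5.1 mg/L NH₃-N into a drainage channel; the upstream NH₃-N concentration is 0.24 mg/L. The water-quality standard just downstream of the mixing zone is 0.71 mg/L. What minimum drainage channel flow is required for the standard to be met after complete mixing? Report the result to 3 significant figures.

Set C_mix = 0.71: (Q·0.2400 + 100.0·5.100) / (Q + 100.0) = 0.71
→ Q = 100.0·(5.100 − 0.71)/(0.71 − 0.2400) = 934.0 L/s.

934 L/s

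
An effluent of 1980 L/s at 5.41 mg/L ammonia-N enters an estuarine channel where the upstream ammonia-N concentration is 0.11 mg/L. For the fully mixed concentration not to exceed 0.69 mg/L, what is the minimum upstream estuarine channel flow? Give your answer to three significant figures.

Set C_mix = 0.69: (Q·0.1100 + 1980·5.410) / (Q + 1980) = 0.69
→ Q = 1980·(5.410 − 0.69)/(0.69 − 0.1100) = 16110 L/s.

16100 L/s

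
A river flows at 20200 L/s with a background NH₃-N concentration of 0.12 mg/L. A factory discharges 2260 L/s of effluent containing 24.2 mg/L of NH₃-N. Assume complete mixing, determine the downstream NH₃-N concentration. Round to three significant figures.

2.54 mg/L

Mass balance: C = (20200·0.1200 + 2260·24.20) / 22460 = 57120/22460 = 2.543 mg/L.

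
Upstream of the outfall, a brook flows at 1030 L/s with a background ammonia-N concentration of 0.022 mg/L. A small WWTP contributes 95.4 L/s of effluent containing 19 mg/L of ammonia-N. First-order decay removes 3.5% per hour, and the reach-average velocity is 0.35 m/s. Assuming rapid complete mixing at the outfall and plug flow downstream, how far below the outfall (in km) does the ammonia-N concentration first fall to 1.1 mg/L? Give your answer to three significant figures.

13.9 km

Conservation of mass: C = (1030·0.02200 + 95.40·19.00) / 1125 = 1835/1125 = 1.631 mg/L.
3.5%/h lost → k = −ln(1 − 0.035) = 0.03563 h⁻¹.
Set 1.631·exp(−k·t) = 1.1 → t = ln(1.631/1.1)/k = 39790 s = 11.05 h.
Distance = v·t = 0.35·39790 = 13930 m = 13.93 km.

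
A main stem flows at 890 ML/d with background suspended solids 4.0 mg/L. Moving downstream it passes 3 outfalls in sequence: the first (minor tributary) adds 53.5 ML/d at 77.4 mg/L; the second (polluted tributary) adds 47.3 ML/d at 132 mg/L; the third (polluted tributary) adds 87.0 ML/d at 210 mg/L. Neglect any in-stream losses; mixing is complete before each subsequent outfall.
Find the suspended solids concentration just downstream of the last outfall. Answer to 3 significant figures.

29.9 mg/L

After outfall 1: Q = 890.0 + 53.50 = 943.5 ML/d; C = (890.0·4.000 + 53.50·77.40)/943.5 = 8.162 mg/L.
After outfall 2: Q = 943.5 + 47.30 = 990.8 ML/d; C = (943.5·8.162 + 47.30·132.0)/990.8 = 14.07 mg/L.
After outfall 3: Q = 990.8 + 87.00 = 1078 ML/d; C = (990.8·14.07 + 87.00·210.0)/1078 = 29.89 mg/L.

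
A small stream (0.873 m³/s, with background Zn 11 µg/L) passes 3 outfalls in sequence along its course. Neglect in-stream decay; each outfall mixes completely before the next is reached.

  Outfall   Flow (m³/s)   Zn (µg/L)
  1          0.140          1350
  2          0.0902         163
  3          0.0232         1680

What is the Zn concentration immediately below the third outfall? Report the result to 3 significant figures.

Outfall 1: combined Q = 1.013 m³/s; C = (0.8730·11.00 + 0.1400·1350)/1.013 = 196.1 µg/L.
Outfall 2: combined Q = 1.103 m³/s; C = (1.013·196.1 + 0.09020·163.0)/1.103 = 193.4 µg/L.
Outfall 3: combined Q = 1.126 m³/s; C = (1.103·193.4 + 0.02320·1680)/1.126 = 224.0 µg/L.

224 µg/L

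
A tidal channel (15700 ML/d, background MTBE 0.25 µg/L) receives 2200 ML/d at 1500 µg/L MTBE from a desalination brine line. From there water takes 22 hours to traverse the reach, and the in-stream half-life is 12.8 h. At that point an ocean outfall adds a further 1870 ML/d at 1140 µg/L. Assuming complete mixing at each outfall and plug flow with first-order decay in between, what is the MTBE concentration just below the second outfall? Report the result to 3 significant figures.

Conservation of mass: C = (15700·0.2500 + 2200·1500) / 17900 = 3304000/17900 = 184.6 µg/L; combined flow 17900 ML/d.
Half-life 12.8 h → k = ln 2 / 12.8 = 0.05415 h⁻¹ = 1.300 d⁻¹.
First-order decay: C = 184.6·exp(−k·t) = 184.6·0.3038 = 56.08 µg/L.
At the second outfall, C = (17900·56.08 + 1870·1140) / (17900 + 1870) = 158.6 µg/L.

159 µg/L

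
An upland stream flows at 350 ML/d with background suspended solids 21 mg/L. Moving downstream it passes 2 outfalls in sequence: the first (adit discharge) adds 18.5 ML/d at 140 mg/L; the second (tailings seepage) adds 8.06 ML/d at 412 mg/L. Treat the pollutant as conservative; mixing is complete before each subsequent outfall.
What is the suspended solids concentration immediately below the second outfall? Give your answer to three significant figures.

Outfall 1: combined Q = 368.5 ML/d; C = (350.0·21.00 + 18.50·140.0)/368.5 = 26.97 mg/L.
Outfall 2: combined Q = 376.6 ML/d; C = (368.5·26.97 + 8.060·412.0)/376.6 = 35.22 mg/L.

35.2 mg/L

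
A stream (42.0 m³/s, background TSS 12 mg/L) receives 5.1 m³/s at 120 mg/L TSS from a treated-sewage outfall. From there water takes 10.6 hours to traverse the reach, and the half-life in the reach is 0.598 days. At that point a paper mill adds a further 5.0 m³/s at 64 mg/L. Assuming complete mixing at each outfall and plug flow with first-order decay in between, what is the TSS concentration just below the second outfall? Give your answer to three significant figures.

19.0 mg/L

Mass balance: C = (42.00·12.00 + 5.100·120.0) / 47.10 = 1116/47.10 = 23.69 mg/L; combined flow 47.10 m³/s.
Half-life 0.598 d → k = ln 2 / 0.598 = 1.159 d⁻¹.
First-order decay: C = 23.69·exp(−k·t) = 23.69·0.5993 = 14.20 mg/L.
Second outfall: C = (47.10·14.20 + 5.000·64.00)/52.10 = 18.98 mg/L.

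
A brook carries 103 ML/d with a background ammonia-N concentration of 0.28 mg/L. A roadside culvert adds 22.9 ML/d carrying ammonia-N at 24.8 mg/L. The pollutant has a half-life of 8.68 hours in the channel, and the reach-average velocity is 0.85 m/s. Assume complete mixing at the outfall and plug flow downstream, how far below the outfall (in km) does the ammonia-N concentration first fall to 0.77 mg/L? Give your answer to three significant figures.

Mass balance: C = (103.0·0.2800 + 22.90·24.80) / 125.9 = 596.8/125.9 = 4.740 mg/L.
Half-life 8.68 h → k = ln 2 / 8.68 = 0.07986 h⁻¹ = 1.917 d⁻¹.
Set 4.740·exp(−k·t) = 0.77 → t = ln(4.740/0.77)/k = 81930 s = 22.76 h.
Distance = v·t = 0.85·81930 = 69640 m = 69.64 km.

69.6 km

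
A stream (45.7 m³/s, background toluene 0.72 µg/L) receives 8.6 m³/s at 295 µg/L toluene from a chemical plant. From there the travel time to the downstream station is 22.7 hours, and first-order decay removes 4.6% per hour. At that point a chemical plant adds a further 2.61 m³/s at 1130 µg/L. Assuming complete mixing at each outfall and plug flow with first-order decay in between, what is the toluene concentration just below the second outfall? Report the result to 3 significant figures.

67.3 µg/L

Mixed concentration C = ΣQC/ΣQ = (45.70·0.7200 + 8.600·295.0) / 54.30 = 2570/54.30 = 47.33 µg/L; combined flow 54.30 m³/s.
4.6%/h lost → k = −ln(1 − 0.046) = 0.04709 h⁻¹.
First-order decay: C = 47.33·exp(−k·t) = 47.33·0.3434 = 16.25 µg/L.
Second outfall: C = (54.30·16.25 + 2.610·1130)/56.91 = 67.33 µg/L.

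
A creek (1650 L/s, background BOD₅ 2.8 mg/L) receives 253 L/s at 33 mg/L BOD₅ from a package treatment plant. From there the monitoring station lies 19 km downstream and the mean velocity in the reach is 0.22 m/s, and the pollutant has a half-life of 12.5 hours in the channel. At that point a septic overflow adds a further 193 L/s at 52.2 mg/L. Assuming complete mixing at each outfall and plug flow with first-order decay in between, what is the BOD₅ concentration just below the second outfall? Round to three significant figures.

6.44 mg/L

Mixed concentration C = ΣQC/ΣQ = (1650·2.800 + 253.0·33.00) / 1903 = 12970/1903 = 6.815 mg/L; combined flow 1903 L/s.
Travel time t = 19·1000 / 0.22 = 86360 s = 23.99 h.
Half-life 12.5 h → k = ln 2 / 12.5 = 0.05545 h⁻¹ = 1.331 d⁻¹.
Decay over the reach: 6.815·exp(−kt) = 6.815·0.2644 = 1.802 mg/L.
At the second outfall, C = (1903·1.802 + 193.0·52.20) / (1903 + 193.0) = 6.443 mg/L.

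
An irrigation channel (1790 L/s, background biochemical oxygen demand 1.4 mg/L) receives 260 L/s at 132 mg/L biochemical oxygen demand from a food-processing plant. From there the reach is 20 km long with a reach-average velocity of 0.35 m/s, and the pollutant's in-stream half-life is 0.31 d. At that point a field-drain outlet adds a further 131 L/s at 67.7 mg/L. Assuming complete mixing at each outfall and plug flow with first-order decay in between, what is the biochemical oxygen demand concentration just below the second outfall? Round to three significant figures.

Mass balance: C = (1790·1.400 + 260.0·132.0) / 2050 = 36830/2050 = 17.96 mg/L; combined flow 2050 L/s.
Travel time t = 20·1000 / 0.35 = 57140 s = 15.87 h.
Half-life 0.31 d → k = ln 2 / 0.31 = 2.236 d⁻¹.
Decay over the reach: 17.96·exp(−kt) = 17.96·0.2279 = 4.094 mg/L.
Second outfall: C = (2050·4.094 + 131.0·67.70)/2181 = 7.915 mg/L.

7.91 mg/L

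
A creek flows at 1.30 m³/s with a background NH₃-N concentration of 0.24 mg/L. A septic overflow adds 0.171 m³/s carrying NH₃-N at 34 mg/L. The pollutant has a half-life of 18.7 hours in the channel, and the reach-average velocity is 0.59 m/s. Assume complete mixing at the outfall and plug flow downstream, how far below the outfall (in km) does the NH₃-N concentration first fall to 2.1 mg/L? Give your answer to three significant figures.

39.2 km

Mixed concentration C = ΣQC/ΣQ = (1.300·0.2400 + 0.1710·34.00) / 1.471 = 6.126/1.471 = 4.165 mg/L.
Half-life 18.7 h → k = ln 2 / 18.7 = 0.03707 h⁻¹ = 0.8896 d⁻¹.
Set 4.165·exp(−k·t) = 2.1 → t = ln(4.165/2.1)/k = 66500 s = 18.47 h.
Distance = v·t = 0.59·66500 = 39230 m = 39.23 km.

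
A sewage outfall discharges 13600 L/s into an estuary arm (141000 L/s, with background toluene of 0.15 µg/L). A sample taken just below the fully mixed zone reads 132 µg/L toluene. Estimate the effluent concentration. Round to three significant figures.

1500 µg/L

Mass balance: 141000·0.1500 + 13600·Cₑ = 154600·132.0
→ Cₑ = (154600·132.0 − 141000·0.1500) / 13600 = 1499 µg/L.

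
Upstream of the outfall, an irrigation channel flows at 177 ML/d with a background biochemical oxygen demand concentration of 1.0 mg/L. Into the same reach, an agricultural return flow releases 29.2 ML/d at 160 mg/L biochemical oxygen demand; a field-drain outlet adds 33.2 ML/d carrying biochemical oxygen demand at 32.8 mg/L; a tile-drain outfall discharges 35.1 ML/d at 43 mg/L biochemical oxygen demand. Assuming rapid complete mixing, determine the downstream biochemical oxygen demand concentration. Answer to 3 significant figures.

27.1 mg/L

Conservation of mass: C = (177.0·1.000 + 29.20·160.0 + 33.20·32.80 + 35.10·43.00) / 274.5 = 7447/274.5 = 27.13 mg/L.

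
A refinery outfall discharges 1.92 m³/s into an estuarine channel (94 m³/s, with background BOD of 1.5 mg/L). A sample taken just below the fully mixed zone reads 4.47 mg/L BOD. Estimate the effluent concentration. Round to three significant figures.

Mass balance: 94.00·1.500 + 1.920·Cₑ = 95.92·4.470
→ Cₑ = (95.92·4.470 − 94.00·1.500) / 1.920 = 149.9 mg/L.

150 mg/L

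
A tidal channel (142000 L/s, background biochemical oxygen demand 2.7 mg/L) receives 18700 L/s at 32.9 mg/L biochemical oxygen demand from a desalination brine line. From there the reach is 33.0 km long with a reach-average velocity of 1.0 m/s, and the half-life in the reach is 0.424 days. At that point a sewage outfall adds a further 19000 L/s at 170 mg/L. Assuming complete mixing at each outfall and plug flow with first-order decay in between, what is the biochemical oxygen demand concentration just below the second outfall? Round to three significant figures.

Flow-weighted average: C = (142000·2.700 + 18700·32.90) / 160700 = 998600/160700 = 6.214 mg/L; combined flow 160700 L/s.
Travel time t = 33.0·1000 / 1.0 = 33000 s = 9.167 h.
Half-life 0.424 d → k = ln 2 / 0.424 = 1.635 d⁻¹.
Applying C = C₀e^(−kt): 6.214 × 0.5356 = 3.328 mg/L.
At the second outfall, C = (160700·3.328 + 19000·170.0) / (160700 + 19000) = 20.95 mg/L.

21.0 mg/L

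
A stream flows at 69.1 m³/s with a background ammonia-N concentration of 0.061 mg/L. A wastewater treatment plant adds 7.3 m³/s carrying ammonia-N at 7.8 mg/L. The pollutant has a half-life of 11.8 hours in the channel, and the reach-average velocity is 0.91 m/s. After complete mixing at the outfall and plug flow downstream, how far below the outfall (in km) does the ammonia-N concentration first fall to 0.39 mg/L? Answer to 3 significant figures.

Flow-weighted average: C = (69.10·0.06100 + 7.300·7.800) / 76.40 = 61.16/76.40 = 0.8005 mg/L.
Half-life 11.8 h → k = ln 2 / 11.8 = 0.05874 h⁻¹ = 1.410 d⁻¹.
Set 0.8005·exp(−k·t) = 0.39 → t = ln(0.8005/0.39)/k = 44070 s = 12.24 h.
Distance = v·t = 0.91·44070 = 40100 m = 40.10 km.

40.1 km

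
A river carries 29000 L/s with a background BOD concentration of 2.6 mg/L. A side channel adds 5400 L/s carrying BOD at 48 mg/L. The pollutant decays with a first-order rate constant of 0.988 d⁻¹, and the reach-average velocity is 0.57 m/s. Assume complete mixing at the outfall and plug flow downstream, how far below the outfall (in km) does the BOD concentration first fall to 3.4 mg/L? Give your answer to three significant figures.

52.4 km

Flow-weighted average: C = (29000·2.600 + 5400·48.00) / 34400 = 334600/34400 = 9.727 mg/L.
Set 9.727·exp(−k·t) = 3.4 → t = ln(9.727/3.4)/k = 91920 s = 25.53 h.
Distance = v·t = 0.57·91920 = 52390 m = 52.39 km.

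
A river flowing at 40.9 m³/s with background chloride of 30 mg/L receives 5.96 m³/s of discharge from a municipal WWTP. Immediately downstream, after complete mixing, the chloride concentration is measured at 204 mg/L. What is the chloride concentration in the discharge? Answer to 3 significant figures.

1400 mg/L

Mass balance: 40.90·30.00 + 5.960·Cₑ = 46.86·204.0
→ Cₑ = (46.86·204.0 − 40.90·30.00) / 5.960 = 1398 mg/L.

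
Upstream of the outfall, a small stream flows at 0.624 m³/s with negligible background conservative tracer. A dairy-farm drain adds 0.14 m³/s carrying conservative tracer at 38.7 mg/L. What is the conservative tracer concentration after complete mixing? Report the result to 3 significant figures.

7.09 mg/L

Mixed concentration C = ΣQC/ΣQ = (0.6240·0 + 0.1400·38.70) / 0.7640 = 5.418/0.7640 = 7.092 mg/L.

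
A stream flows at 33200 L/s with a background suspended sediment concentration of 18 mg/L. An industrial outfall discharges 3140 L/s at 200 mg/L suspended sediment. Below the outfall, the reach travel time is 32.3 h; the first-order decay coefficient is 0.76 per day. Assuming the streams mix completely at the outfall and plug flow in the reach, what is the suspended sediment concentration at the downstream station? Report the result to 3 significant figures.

12.1 mg/L

After mixing, C = (33200·18.00 + 3140·200.0) / 36340 = 1226000/36340 = 33.73 mg/L.
Decay over the reach: 33.73·exp(−kt) = 33.73·0.3596 = 12.13 mg/L.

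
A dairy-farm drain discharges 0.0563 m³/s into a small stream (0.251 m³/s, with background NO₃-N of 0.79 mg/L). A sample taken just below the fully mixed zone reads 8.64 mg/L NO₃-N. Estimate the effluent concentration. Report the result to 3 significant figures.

43.6 mg/L

Mass balance: 0.2510·0.7900 + 0.05630·Cₑ = 0.3073·8.640
→ Cₑ = (0.3073·8.640 − 0.2510·0.7900) / 0.05630 = 43.64 mg/L.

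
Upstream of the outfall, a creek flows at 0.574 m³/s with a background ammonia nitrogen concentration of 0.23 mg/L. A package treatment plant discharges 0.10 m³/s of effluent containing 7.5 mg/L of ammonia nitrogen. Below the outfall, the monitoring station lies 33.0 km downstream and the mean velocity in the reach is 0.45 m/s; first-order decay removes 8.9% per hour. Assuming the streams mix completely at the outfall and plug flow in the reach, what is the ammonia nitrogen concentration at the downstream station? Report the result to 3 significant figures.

0.196 mg/L

After mixing, C = (0.5740·0.2300 + 0.1000·7.500) / 0.6740 = 0.8820/0.6740 = 1.309 mg/L.
Travel time t = 33.0·1000 / 0.45 = 73330 s = 20.37 h.
8.9%/h lost → k = −ln(1 − 0.089) = 0.09321 h⁻¹.
Decay over the reach: 1.309·exp(−kt) = 1.309·0.1498 = 0.1960 mg/L.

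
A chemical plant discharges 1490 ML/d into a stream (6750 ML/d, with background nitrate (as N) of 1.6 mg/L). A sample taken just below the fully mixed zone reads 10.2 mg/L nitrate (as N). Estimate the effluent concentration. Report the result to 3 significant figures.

49.2 mg/L

Mass balance: 6750·1.600 + 1490·Cₑ = 8240·10.20
→ Cₑ = (8240·10.20 − 6750·1.600) / 1490 = 49.16 mg/L.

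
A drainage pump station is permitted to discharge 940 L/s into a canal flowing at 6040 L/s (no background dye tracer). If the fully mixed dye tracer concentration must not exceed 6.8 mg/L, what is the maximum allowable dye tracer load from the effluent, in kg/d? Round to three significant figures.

4100 kg/d

Mass balance at the limit: 6040·0 + 940.0·Cₑ = 6980·6.8 → Cₑ = 50.49 mg/L.
940.0 L/s = 0.9400 m³/s. Load = 0.9400 m³/s × 50.49 g/m³ × 86 400 s/d = 4101 kg/d.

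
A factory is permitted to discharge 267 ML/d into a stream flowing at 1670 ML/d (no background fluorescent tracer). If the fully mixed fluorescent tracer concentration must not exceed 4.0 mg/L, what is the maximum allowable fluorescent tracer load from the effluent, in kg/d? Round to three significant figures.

Mass balance at the limit: 1670·0 + 267.0·Cₑ = 1937·4.0 → Cₑ = 29.02 mg/L.
267.0 ML/d = 3.090 m³/s. Load = 3.090 m³/s × 29.02 g/m³ × 86 400 s/d = 7748 kg/d.

7750 kg/d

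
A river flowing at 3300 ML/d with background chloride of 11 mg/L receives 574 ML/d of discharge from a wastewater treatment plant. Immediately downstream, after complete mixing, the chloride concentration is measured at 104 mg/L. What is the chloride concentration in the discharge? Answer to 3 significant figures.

639 mg/L

Mass balance: 3300·11.00 + 574.0·Cₑ = 3874·104.0
→ Cₑ = (3874·104.0 − 3300·11.00) / 574.0 = 638.7 mg/L.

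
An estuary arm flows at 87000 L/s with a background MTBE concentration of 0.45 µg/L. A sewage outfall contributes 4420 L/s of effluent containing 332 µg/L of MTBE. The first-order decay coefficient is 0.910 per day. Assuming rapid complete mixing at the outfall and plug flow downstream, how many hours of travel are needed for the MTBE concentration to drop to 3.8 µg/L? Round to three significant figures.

Conservation of mass: C = (87000·0.4500 + 4420·332.0) / 91420 = 1507000/91420 = 16.48 µg/L.
16.48·exp(−k·t) = 3.8 → t = ln(16.48/3.8)/k = 139300 s = 38.69 h.

38.7 h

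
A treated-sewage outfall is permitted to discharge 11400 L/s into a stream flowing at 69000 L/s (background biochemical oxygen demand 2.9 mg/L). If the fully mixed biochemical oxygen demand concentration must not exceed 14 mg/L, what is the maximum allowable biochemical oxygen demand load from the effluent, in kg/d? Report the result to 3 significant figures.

Mass balance at the limit: 69000·2.900 + 11400·Cₑ = 80400·14 → Cₑ = 81.18 mg/L.
11400 L/s = 11.40 m³/s. Load = 11.40 m³/s × 81.18 g/m³ × 86 400 s/d = 79960 kg/d.

80000 kg/d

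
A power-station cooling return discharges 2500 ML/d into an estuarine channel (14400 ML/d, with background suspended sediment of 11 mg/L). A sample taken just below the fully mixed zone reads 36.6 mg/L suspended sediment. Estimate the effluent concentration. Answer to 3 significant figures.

Mass balance: 14400·11.00 + 2500·Cₑ = 16900·36.60
→ Cₑ = (16900·36.60 − 14400·11.00) / 2500 = 184.1 mg/L.

184 mg/L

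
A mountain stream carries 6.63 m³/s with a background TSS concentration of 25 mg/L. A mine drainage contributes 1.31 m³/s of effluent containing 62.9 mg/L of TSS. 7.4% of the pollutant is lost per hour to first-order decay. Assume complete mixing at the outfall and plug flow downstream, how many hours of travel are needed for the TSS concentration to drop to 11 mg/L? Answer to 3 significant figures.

13.6 h

After mixing, C = (6.630·25.00 + 1.310·62.90) / 7.940 = 248.1/7.940 = 31.25 mg/L.
7.4%/h lost → k = −ln(1 − 0.074) = 0.07688 h⁻¹.
31.25·exp(−k·t) = 11 → t = ln(31.25/11)/k = 48900 s = 13.58 h.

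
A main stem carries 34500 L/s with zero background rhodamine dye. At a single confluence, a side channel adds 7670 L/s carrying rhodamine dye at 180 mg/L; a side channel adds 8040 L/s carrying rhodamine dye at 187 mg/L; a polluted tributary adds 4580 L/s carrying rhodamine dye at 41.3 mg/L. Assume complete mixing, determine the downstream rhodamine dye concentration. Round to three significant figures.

56.1 mg/L

Mixed concentration C = ΣQC/ΣQ = (34500·0 + 7670·180.0 + 8040·187.0 + 4580·41.30) / 54790 = 3073000/54790 = 56.09 mg/L.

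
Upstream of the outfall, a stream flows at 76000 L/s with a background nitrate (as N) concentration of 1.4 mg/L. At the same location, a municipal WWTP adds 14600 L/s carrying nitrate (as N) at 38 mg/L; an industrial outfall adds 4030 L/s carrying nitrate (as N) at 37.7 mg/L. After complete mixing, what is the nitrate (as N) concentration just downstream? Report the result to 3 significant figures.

8.59 mg/L

Conservation of mass: C = (76000·1.400 + 14600·38.00 + 4030·37.70) / 94630 = 813100/94630 = 8.593 mg/L.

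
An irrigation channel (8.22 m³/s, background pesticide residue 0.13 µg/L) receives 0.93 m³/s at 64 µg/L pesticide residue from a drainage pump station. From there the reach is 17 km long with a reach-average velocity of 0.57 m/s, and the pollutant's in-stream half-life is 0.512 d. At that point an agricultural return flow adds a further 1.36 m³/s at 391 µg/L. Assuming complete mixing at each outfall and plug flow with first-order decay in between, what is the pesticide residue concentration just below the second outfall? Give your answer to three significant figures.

Conservation of mass: C = (8.220·0.1300 + 0.9300·64.00) / 9.150 = 60.59/9.150 = 6.622 µg/L; combined flow 9.150 m³/s.
Travel time t = 17·1000 / 0.57 = 29820 s = 8.285 h.
Half-life 0.512 d → k = ln 2 / 0.512 = 1.354 d⁻¹.
First-order decay: C = 6.622·exp(−k·t) = 6.622·0.6267 = 4.150 µg/L.
At the second outfall, C = (9.150·4.150 + 1.360·391.0) / (9.150 + 1.360) = 54.21 µg/L.

54.2 µg/L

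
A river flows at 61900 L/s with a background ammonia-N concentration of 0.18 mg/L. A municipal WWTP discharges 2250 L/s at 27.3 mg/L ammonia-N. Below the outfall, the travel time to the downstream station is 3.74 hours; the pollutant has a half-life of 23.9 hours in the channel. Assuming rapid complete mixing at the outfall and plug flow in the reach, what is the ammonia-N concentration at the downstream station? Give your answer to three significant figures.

1.01 mg/L

Mass balance: C = (61900·0.1800 + 2250·27.30) / 64150 = 72570/64150 = 1.131 mg/L.
Half-life 23.9 h → k = ln 2 / 23.9 = 0.02900 h⁻¹ = 0.6960 d⁻¹.
First-order decay: C = 1.131·exp(−k·t) = 1.131·0.8972 = 1.015 mg/L.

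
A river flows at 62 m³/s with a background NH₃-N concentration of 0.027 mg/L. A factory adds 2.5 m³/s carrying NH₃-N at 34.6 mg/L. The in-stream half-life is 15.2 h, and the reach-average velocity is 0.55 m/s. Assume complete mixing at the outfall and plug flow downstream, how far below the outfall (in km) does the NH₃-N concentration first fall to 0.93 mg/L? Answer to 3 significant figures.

16.7 km

Mass balance: C = (62.00·0.02700 + 2.500·34.60) / 64.50 = 88.17/64.50 = 1.367 mg/L.
Half-life 15.2 h → k = ln 2 / 15.2 = 0.04560 h⁻¹ = 1.094 d⁻¹.
Set 1.367·exp(−k·t) = 0.93 → t = ln(1.367/0.93)/k = 30410 s = 8.447 h.
Distance = v·t = 0.55·30410 = 16730 m = 16.73 km.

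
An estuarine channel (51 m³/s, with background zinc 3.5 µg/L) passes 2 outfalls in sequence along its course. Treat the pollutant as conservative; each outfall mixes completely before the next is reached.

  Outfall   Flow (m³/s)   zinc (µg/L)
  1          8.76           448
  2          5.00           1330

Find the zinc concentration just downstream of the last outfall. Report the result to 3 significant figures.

166 µg/L

Below outfall 1: Q → 59.76 m³/s, C = (51.00·3.500 + 8.760·448.0)/59.76 = 68.66 µg/L.
Below outfall 2: Q → 64.76 m³/s, C = (59.76·68.66 + 5.000·1330)/64.76 = 166.0 µg/L.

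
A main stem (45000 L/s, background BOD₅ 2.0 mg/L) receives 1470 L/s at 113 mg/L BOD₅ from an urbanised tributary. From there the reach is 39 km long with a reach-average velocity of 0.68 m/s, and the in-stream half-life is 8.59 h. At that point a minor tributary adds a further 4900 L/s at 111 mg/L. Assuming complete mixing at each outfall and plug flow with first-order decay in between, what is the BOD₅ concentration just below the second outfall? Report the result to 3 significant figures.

Flow-weighted average: C = (45000·2.000 + 1470·113.0) / 46470 = 256100/46470 = 5.511 mg/L; combined flow 46470 L/s.
Travel time t = 39·1000 / 0.68 = 57350 s = 15.93 h.
Half-life 8.59 h → k = ln 2 / 8.59 = 0.08069 h⁻¹ = 1.937 d⁻¹.
Decay over the reach: 5.511·exp(−kt) = 5.511·0.2765 = 1.524 mg/L.
At the second outfall, C = (46470·1.524 + 4900·111.0) / (46470 + 4900) = 11.97 mg/L.

12.0 mg/L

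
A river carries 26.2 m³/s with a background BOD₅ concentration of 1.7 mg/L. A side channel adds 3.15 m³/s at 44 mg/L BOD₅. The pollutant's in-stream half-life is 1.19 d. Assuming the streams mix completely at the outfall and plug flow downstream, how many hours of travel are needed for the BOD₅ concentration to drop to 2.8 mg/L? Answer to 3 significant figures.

After mixing, C = (26.20·1.700 + 3.150·44.00) / 29.35 = 183.1/29.35 = 6.240 mg/L.
Half-life 1.19 d → k = ln 2 / 1.19 = 0.5825 d⁻¹.
6.240·exp(−k·t) = 2.8 → t = ln(6.240/2.8)/k = 118900 s = 33.02 h.

33.0 h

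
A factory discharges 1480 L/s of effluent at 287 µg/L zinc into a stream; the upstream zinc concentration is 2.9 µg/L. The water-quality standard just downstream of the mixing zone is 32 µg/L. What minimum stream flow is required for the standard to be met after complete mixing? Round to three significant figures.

Set C_mix = 32: (Q·2.900 + 1480·287.0) / (Q + 1480) = 32
→ Q = 1480·(287.0 − 32)/(32 − 2.900) = 12970 L/s.

13000 L/s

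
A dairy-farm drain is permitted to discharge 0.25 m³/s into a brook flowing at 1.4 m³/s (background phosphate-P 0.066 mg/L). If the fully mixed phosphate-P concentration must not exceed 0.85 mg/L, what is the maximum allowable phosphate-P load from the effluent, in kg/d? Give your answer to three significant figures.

Mass balance at the limit: 1.400·0.06600 + 0.2500·Cₑ = 1.650·0.85 → Cₑ = 5.240 mg/L.
Load = 0.2500 m³/s × 5.240 g/m³ × 86 400 s/d = 113.2 kg/d.

113 kg/d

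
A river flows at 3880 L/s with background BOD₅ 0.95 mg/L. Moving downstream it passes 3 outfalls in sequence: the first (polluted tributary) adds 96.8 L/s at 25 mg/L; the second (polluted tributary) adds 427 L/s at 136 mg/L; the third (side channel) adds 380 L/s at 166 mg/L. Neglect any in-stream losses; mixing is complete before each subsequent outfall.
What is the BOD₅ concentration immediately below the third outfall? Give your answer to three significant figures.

26.6 mg/L

After outfall 1: Q = 3880 + 96.80 = 3977 L/s; C = (3880·0.9500 + 96.80·25.00)/3977 = 1.535 mg/L.
After outfall 2: Q = 3977 + 427.0 = 4404 L/s; C = (3977·1.535 + 427.0·136.0)/4404 = 14.57 mg/L.
After outfall 3: Q = 4404 + 380.0 = 4784 L/s; C = (4404·14.57 + 380.0·166.0)/4784 = 26.60 mg/L.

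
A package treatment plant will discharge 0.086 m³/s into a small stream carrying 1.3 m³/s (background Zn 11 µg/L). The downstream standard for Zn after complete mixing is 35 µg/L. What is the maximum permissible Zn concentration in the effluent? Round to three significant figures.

398 µg/L

At the limit, (Qr·Cr + Qe·Cₑ)/(Qr + Qe) = 35:
Cₑ = (1.386·35 − 1.300·11.00) / 0.08600 = 397.8 µg/L.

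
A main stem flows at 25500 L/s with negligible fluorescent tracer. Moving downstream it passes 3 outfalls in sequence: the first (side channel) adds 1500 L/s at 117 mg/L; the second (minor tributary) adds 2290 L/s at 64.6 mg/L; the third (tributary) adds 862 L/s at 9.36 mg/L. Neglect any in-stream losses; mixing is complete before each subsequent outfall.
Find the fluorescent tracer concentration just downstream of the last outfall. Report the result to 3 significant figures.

11.0 mg/L

Outfall 1: combined Q = 27000 L/s; C = (25500·0 + 1500·117.0)/27000 = 6.500 mg/L.
Outfall 2: combined Q = 29290 L/s; C = (27000·6.500 + 2290·64.60)/29290 = 11.04 mg/L.
Outfall 3: combined Q = 30150 L/s; C = (29290·11.04 + 862.0·9.360)/30150 = 10.99 mg/L.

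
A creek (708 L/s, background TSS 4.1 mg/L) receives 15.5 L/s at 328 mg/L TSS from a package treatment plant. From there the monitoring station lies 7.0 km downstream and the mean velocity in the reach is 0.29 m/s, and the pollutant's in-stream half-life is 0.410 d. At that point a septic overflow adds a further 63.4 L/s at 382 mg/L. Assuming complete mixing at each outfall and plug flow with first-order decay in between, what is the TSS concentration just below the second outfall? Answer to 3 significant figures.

37.1 mg/L

Flow-weighted average: C = (708.0·4.100 + 15.50·328.0) / 723.5 = 7987/723.5 = 11.04 mg/L; combined flow 723.5 L/s.
Travel time t = 7.0·1000 / 0.29 = 24140 s = 6.705 h.
Half-life 0.410 d → k = ln 2 / 0.410 = 1.691 d⁻¹.
After decay, C = 11.04 × e^(−kt) = 11.04 × 0.6236 = 6.884 mg/L.
At the second outfall, C = (723.5·6.884 + 63.40·382.0) / (723.5 + 63.40) = 37.11 mg/L.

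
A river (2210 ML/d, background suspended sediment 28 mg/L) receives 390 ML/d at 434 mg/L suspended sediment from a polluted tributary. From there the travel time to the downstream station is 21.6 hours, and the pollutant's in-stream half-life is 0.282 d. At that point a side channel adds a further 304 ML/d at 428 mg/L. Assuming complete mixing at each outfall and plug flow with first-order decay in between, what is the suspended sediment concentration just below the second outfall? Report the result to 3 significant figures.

Conservation of mass: C = (2210·28.00 + 390.0·434.0) / 2600 = 231100/2600 = 88.90 mg/L; combined flow 2600 ML/d.
Half-life 0.282 d → k = ln 2 / 0.282 = 2.458 d⁻¹.
Decay over the reach: 88.90·exp(−kt) = 88.90·0.1095 = 9.731 mg/L.
Second outfall: C = (2600·9.731 + 304.0·428.0)/2904 = 53.52 mg/L.

53.5 mg/L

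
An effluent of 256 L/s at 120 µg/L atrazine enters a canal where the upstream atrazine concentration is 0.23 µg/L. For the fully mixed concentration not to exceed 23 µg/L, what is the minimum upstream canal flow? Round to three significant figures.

1090 L/s

Set C_mix = 23: (Q·0.2300 + 256.0·120.0) / (Q + 256.0) = 23
→ Q = 256.0·(120.0 − 23)/(23 − 0.2300) = 1091 L/s.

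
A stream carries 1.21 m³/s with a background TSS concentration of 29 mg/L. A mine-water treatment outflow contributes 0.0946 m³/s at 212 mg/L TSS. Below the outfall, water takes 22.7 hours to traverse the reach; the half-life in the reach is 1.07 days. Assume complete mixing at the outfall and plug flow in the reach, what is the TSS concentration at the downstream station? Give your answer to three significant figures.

22.9 mg/L

After mixing, C = (1.210·29.00 + 0.09460·212.0) / 1.305 = 55.15/1.305 = 42.27 mg/L.
Half-life 1.07 d → k = ln 2 / 1.07 = 0.6478 d⁻¹.
After decay, C = 42.27 × e^(−kt) = 42.27 × 0.5419 = 22.91 mg/L.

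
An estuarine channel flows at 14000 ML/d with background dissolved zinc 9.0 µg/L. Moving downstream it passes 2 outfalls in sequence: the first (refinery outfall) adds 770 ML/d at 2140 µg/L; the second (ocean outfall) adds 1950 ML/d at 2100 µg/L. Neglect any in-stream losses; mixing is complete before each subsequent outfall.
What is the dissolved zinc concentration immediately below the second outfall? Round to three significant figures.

351 µg/L

Below outfall 1: Q → 14770 ML/d, C = (14000·9.000 + 770.0·2140)/14770 = 120.1 µg/L.
Below outfall 2: Q → 16720 ML/d, C = (14770·120.1 + 1950·2100)/16720 = 351.0 µg/L.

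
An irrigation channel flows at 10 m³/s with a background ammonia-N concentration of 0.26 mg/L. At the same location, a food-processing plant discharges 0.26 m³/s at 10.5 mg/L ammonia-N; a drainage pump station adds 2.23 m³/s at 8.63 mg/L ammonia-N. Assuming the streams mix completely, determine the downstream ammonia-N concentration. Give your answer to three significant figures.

1.97 mg/L

Mixed concentration C = ΣQC/ΣQ = (10.00·0.2600 + 0.2600·10.50 + 2.230·8.630) / 12.49 = 24.57/12.49 = 1.968 mg/L.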